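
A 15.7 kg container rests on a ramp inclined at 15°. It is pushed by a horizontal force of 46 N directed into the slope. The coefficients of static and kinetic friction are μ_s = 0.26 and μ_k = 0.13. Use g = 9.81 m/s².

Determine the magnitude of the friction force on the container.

The horizontal push has a component P sin θ into the surface, so N = m g cos θ + P sin θ = 148.8 + 11.91 = 160.7 N.
Parallel to the incline: P cos θ − m g sin θ = 44.43 − 39.86 = 4.57 N; the friction needed to balance this is 4.57 N acting down the slope.
Maximum static friction: μ_s N = 0.26 × 160.7 = 41.78 N.
|f_req| = 4.57 ≤ 41.78 N → the container is in equilibrium; friction equals the required value.

f ≈ 4.57 N (down the incline)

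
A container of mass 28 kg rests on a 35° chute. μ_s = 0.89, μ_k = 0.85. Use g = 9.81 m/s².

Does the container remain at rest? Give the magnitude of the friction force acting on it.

f ≈ 158 N

N = m g cos θ = 225 N.
Down-slope weight component: m g sin θ = 158 N.
μ_s N = 200 N.
158 ≤ 200 N, so it stays put; friction = 158 N.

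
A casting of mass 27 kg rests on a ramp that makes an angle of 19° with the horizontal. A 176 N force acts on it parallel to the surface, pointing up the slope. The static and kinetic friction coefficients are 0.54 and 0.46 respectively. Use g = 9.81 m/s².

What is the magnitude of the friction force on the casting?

f ≈ 89.8 N (down the incline)

Perpendicular to the surface, N = m g cos θ = 27·9.81·cos 19° = 250.4 N.
For equilibrium along the incline the friction force must supply f = m g sin θ − P = 86.23 − 176 = -89.77 N (positive meaning up-slope).
Static friction can supply at most μ_s N = 135.2 N.
Since |-89.77| ≤ 135.2 N, the casting remains in static equilibrium and friction takes exactly the required value.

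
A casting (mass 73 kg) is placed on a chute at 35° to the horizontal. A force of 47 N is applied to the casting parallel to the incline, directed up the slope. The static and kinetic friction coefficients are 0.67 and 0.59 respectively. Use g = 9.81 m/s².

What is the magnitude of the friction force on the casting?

The normal reaction is N = m g cos θ = 586.6 N.
Parallel to the incline, ΣF = 0 gives f = m g sin θ − P = 410.8 − 47 = 363.8 N (up-slope positive).
The static-friction ceiling is μ_s N = 0.67 × 586.6 = 393 N.
Since |363.8| ≤ 393 N, the casting remains in static equilibrium and friction takes exactly the required value.

f ≈ 364 N (up the incline)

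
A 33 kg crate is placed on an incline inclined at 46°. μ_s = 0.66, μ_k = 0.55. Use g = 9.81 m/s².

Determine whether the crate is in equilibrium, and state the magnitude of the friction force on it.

f ≈ 124 N

N = m g cos θ = 225 N.
Down-slope weight component: m g sin θ = 233 N.
μ_s N = 148 N.
233 > 148 N, so it slides; kinetic friction f = μ_k N = 0.55×225 = 124 N.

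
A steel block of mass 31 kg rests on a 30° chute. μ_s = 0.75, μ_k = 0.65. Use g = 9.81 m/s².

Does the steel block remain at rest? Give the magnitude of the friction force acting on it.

f ≈ 152 N

N = m g cos θ = 263 N.
Down-slope weight component: m g sin θ = 152 N.
μ_s N = 198 N.
152 ≤ 198 N, so it stays put; friction = 152 N.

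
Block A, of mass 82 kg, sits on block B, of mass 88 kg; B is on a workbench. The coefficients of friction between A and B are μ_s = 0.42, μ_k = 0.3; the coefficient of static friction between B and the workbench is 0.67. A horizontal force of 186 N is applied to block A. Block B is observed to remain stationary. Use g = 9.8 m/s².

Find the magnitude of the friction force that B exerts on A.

f ≈ 186 N

Between the blocks, N₁ = m_A g = 803.6 N.
So the A–B interface can sustain at most μ_s N₁ = 337.5 N of static friction.
Since P = 186 N ≤ 337.5 N, A does not slip on B; friction on A equals P = 186 N.
By Newton's third law B feels 186 N forward from A. With B stationary, the floor's static friction on B balances it: f₂ = 186 N (well within μ_s(m_A+m_B)g = 1116 N).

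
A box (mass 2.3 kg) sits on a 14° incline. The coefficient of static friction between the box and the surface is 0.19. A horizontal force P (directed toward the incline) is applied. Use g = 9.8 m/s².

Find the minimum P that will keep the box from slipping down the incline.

The box tends to slide down (tan θ > μ_s), so at the point of impending slip friction acts up-slope at its limit: f = μ_s N.
Perpendicular to the incline: N = m g cos θ + P sin θ.
Along the incline: P cos θ + μ_s N = m g sin θ, i.e. P cos θ + μ_s (m g cos θ + P sin θ) = m g sin θ.
Solving, P (cos θ + μ_s sin θ) = m g (sin θ − μ_s cos θ), so P = 22.5×0.05757/1.016 = 1.28 N.

P_min ≈ 1.28 N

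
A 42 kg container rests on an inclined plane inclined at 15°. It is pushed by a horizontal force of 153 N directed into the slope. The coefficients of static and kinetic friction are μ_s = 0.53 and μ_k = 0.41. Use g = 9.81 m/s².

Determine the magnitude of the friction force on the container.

f ≈ 41.1 N (down the incline)

The horizontal push has a component P sin θ into the surface, so N = m g cos θ + P sin θ = 398 + 39.6 = 437.6 N.
Along the incline, the net driving force (taking up-slope positive) is P cos θ − m g sin θ = 147.8 − 106.6 = 41.15 N, so equilibrium requires friction f = -41.15 N (down-slope).
Maximum static friction: μ_s N = 0.53 × 437.6 = 231.9 N.
|f_req| = 41.15 ≤ 231.9 N → the container is in equilibrium; friction equals the required value.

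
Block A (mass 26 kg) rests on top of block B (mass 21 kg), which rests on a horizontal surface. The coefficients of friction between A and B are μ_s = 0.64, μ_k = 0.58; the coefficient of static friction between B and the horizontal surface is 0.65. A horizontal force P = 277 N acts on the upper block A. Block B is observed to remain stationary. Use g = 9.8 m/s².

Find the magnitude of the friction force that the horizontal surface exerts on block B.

The normal force B exerts on A is simply A's weight, N₁ = 254.8 N.
Maximum static friction on A from B: μ_s N₁ = 0.64×254.8 = 163.1 N.
Since P = 277 N > 163.1 N, A slides on B; the A–B friction is kinetic: f₁ = μ_k N₁ = 0.58×254.8 = 148 N.
B experiences an equal 148 N forward from A (third law). B is in equilibrium, so the floor supplies f₂ = 148 N of static friction (limit μ_s(m_A+m_B)g = 299.4 N, not exceeded).

f ≈ 148 N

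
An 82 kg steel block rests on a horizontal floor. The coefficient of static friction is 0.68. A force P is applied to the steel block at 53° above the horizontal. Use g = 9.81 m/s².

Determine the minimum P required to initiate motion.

P ≈ 478 N

N = m g − P sin α (the pull lifts the steel block).
At impending slip, P cos α = μ_s N = μ_s (m g − P sin α).
Solving: P (cos α + μ_s sin α) = μ_s m g → P = 0.68×804/(cos 53° + 0.68 sin 53°) = 547/1.145 = 478 N.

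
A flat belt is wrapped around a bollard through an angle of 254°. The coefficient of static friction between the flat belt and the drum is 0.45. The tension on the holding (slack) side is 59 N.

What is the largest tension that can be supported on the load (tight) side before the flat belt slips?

T_max ≈ 434 N

At impending slip the capstan equation gives T₂/T₁ = e^{μβ} with β in radians.
β = 254° × π/180 = 4.433 rad.
e^{μβ} = e^{0.45×4.433} = 7.352.
T₂ = T₁ · e^{μβ} = 59 × 7.352 = 434 N.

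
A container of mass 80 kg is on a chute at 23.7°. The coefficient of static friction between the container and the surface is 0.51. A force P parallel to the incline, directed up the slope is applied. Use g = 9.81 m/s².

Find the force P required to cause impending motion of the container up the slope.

P ≈ 682 N

At impending motion up the slope, friction acts down-slope at its limit: f = μ_s N.
P is parallel to the surface, so N = m g cos θ = 719 N.
Along the incline: P = m g sin θ + μ_s N = 315 + 0.51×719 = 682 N.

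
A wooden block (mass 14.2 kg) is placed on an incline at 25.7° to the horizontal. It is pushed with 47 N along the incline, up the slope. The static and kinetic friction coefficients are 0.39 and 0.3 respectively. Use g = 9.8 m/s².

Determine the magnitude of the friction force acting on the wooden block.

Normal force: N = m g cos θ = 14.2 × 9.8 × cos 25.7° = 125.4 N.
For equilibrium along the incline the friction force must supply f = m g sin θ − P = 60.35 − 47 = 13.35 N (positive meaning up-slope).
The static-friction ceiling is μ_s N = 0.39 × 125.4 = 48.9 N.
Since |13.35| ≤ 48.9 N, no slip — friction simply equals what equilibrium demands.

f ≈ 13.3 N (up the incline)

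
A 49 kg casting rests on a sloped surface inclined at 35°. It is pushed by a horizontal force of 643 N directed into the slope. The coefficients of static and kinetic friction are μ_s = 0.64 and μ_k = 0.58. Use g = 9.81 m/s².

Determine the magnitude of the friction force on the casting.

f ≈ 251 N (down the incline)

The horizontal push has a component P sin θ into the surface, so N = m g cos θ + P sin θ = 393.8 + 368.8 = 762.6 N.
Parallel to the incline: P cos θ − m g sin θ = 526.7 − 275.7 = 251 N; the friction needed to balance this is 251 N acting down the slope.
The limit of static friction is μ_s N = 488 N.
|f_req| = 251 ≤ 488 N → the casting is in equilibrium; friction equals the required value.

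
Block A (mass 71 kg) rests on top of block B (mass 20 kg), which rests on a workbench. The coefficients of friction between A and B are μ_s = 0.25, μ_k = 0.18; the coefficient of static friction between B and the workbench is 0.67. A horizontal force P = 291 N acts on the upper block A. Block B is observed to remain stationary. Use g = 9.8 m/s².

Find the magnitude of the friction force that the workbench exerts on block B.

f ≈ 125 N

Between the blocks, N₁ = m_A g = 695.8 N.
Maximum static friction on A from B: μ_s N₁ = 0.25×695.8 = 174 N.
Since P = 291 N > 174 N, A slides on B; the A–B friction is kinetic: f₁ = μ_k N₁ = 0.18×695.8 = 125 N.
By Newton's third law B feels 125 N forward from A. With B stationary, the floor's static friction on B balances it: f₂ = 125 N (well within μ_s(m_A+m_B)g = 597.5 N).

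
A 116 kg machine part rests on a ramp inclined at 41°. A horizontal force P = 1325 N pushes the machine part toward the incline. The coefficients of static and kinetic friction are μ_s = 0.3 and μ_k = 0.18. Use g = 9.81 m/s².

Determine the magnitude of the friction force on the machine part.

Normal direction: N = m g cos θ + P sin θ = 1728 N.
Along the incline, the net driving force (taking up-slope positive) is P cos θ − m g sin θ = 1000 − 746.6 = 253.4 N, so equilibrium requires friction f = -253.4 N (down-slope).
The limit of static friction is μ_s N = 518.4 N.
Since 253.4 N is within the 518.4 N limit, the machine part stays put and friction is exactly 253 N.

f ≈ 253 N (down the incline)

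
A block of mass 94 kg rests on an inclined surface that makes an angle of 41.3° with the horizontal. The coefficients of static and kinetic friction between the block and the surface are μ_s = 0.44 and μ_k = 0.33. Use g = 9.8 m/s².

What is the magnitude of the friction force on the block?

Normal force: N = m g cos θ = 94 × 9.8 × cos 41.3° = 692.1 N.
For equilibrium along the incline, friction must balance the weight component: f = m g sin θ = 608 N up the slope.
Static friction can supply at most μ_s N = 304.5 N.
Since |608| > 304.5 N, static friction cannot hold it; the block slides down the incline and kinetic friction applies: f = μ_k N = 0.33 × 692.1 = 228 N.

f ≈ 228 N (up the incline)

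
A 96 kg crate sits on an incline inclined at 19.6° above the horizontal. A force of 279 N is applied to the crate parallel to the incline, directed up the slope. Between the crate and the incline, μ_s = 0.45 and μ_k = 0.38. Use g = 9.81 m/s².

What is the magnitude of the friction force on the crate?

Perpendicular to the surface, N = m g cos θ = 96·9.81·cos 19.6° = 887.2 N.
Parallel to the incline, ΣF = 0 gives f = m g sin θ − P = 315.9 − 279 = 36.91 N (up-slope positive).
The static-friction ceiling is μ_s N = 0.45 × 887.2 = 399.2 N.
Since |36.91| ≤ 399.2 N, no slip — friction simply equals what equilibrium demands.

f ≈ 36.9 N (up the incline)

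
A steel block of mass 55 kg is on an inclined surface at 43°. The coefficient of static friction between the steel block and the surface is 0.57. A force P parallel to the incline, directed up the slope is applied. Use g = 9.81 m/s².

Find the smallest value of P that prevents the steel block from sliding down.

P_min ≈ 143 N

The steel block tends to slide down (tan θ > μ_s), so at the point of impending slip friction acts up-slope at its limit: f = μ_s N.
P is parallel to the surface, so N = m g cos θ = 395 N.
Along the incline: P + μ_s N = m g sin θ, so P = 368 − 0.57×395 = 143 N.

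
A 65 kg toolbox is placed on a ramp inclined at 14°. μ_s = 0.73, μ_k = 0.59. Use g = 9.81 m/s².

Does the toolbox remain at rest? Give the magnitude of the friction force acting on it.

N = m g cos θ = 619 N.
Down-slope weight component: m g sin θ = 154 N.
μ_s N = 452 N.
154 ≤ 452 N, so it stays put; friction = 154 N.

f ≈ 154 N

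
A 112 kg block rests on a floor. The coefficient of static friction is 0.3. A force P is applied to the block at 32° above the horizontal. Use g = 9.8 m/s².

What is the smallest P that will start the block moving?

P ≈ 327 N

N = m g − P sin α (the pull lifts the block).
At impending slip, P cos α = μ_s N = μ_s (m g − P sin α).
Solving: P (cos α + μ_s sin α) = μ_s m g → P = 0.3×1100/(cos 32° + 0.3 sin 32°) = 329/1.007 = 327 N.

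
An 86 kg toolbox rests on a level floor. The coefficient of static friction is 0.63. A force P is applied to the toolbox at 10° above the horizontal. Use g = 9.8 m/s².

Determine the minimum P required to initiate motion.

P ≈ 485 N

N = m g − P sin α (the pull lifts the toolbox).
At impending slip, P cos α = μ_s N = μ_s (m g − P sin α).
Solving: P (cos α + μ_s sin α) = μ_s m g → P = 0.63×843/(cos 10° + 0.63 sin 10°) = 531/1.094 = 485 N.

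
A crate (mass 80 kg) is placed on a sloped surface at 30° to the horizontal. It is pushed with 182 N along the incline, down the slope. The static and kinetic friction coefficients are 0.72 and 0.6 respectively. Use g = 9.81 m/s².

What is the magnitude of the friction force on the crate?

The normal reaction is N = m g cos θ = 679.7 N.
Parallel to the incline, ΣF = 0 gives f = m g sin θ + P = 392.4 + 182 = 574.4 N (up-slope positive).
Static friction can supply at most μ_s N = 489.4 N.
|574.4| exceeds 489.4 N, so the crate slips down-slope; friction is kinetic, f = μ_k N = 0.6×679.7 = 408 N.

f ≈ 408 N (up the incline)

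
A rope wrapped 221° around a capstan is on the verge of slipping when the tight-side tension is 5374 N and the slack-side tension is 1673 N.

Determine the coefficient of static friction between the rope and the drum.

μ ≈ 0.303

T₂/T₁ = e^{μβ} → μ = ln(T₂/T₁)/β.
β = 221° = 3.857 rad.
μ = ln(5374/1673)/3.857 = ln(3.212)/3.857 = 0.303.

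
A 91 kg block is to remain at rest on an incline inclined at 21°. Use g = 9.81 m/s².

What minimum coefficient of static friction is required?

μ_s,min ≈ 0.384

At the slip threshold m g sin θ = μ_s m g cos θ, so μ_s,min = tan θ.
μ_s,min = tan 21° = 0.384.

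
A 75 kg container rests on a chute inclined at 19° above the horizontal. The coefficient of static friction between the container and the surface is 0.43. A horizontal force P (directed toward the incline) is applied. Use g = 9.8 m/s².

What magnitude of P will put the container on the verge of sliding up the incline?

P ≈ 668 N

At impending motion up the slope, friction acts down-slope at its limit: f = μ_s N.
Perpendicular to the incline: N = m g cos θ + P sin θ.
Along the incline: P cos θ = m g sin θ + μ_s N = m g sin θ + μ_s (m g cos θ + P sin θ).
Solving, P (cos θ − μ_s sin θ) = m g (sin θ + μ_s cos θ), so P = 75×9.8×(sin 19° + 0.43 cos 19°)/(cos 19° − 0.43 sin 19°) = 735×0.7321/0.8055 = 668 N.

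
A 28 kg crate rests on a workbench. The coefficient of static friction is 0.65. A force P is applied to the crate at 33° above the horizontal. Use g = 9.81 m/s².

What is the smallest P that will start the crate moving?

N = m g − P sin α (the pull lifts the crate).
At impending slip, P cos α = μ_s N = μ_s (m g − P sin α).
Solving: P (cos α + μ_s sin α) = μ_s m g → P = 0.65×275/(cos 33° + 0.65 sin 33°) = 179/1.193 = 150 N.

P ≈ 150 N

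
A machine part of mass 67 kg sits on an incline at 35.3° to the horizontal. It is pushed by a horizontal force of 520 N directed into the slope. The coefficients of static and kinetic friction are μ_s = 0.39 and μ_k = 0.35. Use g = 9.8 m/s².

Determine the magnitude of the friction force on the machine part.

Resolve perpendicular to the incline: N = m g cos θ + P sin θ = 67×9.8×cos 35.3° + 520×sin 35.3° = 836.4 N.
Parallel to the incline: P cos θ − m g sin θ = 424.4 − 379.4 = 44.97 N; the friction needed to balance this is 44.97 N acting down the slope.
Maximum static friction: μ_s N = 0.39 × 836.4 = 326.2 N.
|f_req| = 44.97 ≤ 326.2 N → the machine part is in equilibrium; friction equals the required value.

f ≈ 45 N (down the incline)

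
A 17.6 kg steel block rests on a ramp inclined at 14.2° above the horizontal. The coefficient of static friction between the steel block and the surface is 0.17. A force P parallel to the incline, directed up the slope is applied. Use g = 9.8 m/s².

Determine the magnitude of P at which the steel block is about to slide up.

At impending motion up the slope, friction acts down-slope at its limit: f = μ_s N.
P is parallel to the surface, so N = m g cos θ = 167 N.
Along the incline: P = m g sin θ + μ_s N = 42.3 + 0.17×167 = 70.7 N.

P ≈ 70.7 N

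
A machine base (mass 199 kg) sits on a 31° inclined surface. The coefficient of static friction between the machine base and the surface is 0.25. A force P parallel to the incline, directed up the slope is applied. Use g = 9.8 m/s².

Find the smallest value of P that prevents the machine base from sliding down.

The machine base tends to slide down (tan θ > μ_s), so at the point of impending slip friction acts up-slope at its limit: f = μ_s N.
P is parallel to the surface, so N = m g cos θ = 1670 N.
Along the incline: P + μ_s N = m g sin θ, so P = 1000 − 0.25×1670 = 587 N.

P_min ≈ 587 N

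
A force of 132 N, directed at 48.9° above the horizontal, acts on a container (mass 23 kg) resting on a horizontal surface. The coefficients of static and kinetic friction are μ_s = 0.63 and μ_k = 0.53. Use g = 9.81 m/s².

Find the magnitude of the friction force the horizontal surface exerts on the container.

f ≈ 66.9 N

Vertical equilibrium gives N = m g − P sin α = 126.2 N.
The horizontal driving force is P cos α = 86.77 N, so equilibrium needs friction f = 86.77 N.
The static-friction limit is μ_s N = 79.48 N.
The required friction exceeds μ_s N, so the container moves and f = μ_k N = 66.9 N.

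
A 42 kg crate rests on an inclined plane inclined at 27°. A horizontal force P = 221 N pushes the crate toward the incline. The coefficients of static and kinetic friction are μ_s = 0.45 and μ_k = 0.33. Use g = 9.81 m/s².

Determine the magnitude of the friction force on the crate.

The horizontal push has a component P sin θ into the surface, so N = m g cos θ + P sin θ = 367.1 + 100.3 = 467.4 N.
Along the incline, the net driving force (taking up-slope positive) is P cos θ − m g sin θ = 196.9 − 187.1 = 9.859 N, so equilibrium requires friction f = -9.859 N (down-slope).
The limit of static friction is μ_s N = 210.3 N.
|f_req| = 9.859 ≤ 210.3 N → the crate is in equilibrium; friction equals the required value.

f ≈ 9.86 N (down the incline)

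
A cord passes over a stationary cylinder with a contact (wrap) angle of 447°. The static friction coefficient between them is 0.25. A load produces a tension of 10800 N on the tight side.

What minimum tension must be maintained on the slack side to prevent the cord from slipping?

Capstan equation at impending slip: T_tight/T_slack = e^{μβ}.
β = 447° = 7.802 rad; e^{μβ} = e^{0.25×7.802} = 7.032.
T_slack = T_tight / e^{μβ} = 10800 / 7.032 = 1540 N.

T_min ≈ 1540 N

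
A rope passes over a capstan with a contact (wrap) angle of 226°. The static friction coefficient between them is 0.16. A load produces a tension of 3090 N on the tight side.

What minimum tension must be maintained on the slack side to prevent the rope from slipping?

Capstan equation at impending slip: T_tight/T_slack = e^{μβ}.
β = 226° = 3.944 rad; e^{μβ} = e^{0.16×3.944} = 1.88.
T_slack = T_tight / e^{μβ} = 3090 / 1.88 = 1640 N.

T_min ≈ 1640 N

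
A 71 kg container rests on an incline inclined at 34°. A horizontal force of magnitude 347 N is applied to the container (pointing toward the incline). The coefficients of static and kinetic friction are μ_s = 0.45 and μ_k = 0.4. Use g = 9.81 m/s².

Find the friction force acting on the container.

Resolve perpendicular to the incline: N = m g cos θ + P sin θ = 71×9.81×cos 34° + 347×sin 34° = 771.5 N.
Along the incline, the net driving force (taking up-slope positive) is P cos θ − m g sin θ = 287.7 − 389.5 = -101.8 N, so equilibrium requires friction f = 101.8 N (up-slope).
Maximum static friction: μ_s N = 0.45 × 771.5 = 347.2 N.
|f_req| = 101.8 ≤ 347.2 N → the container is in equilibrium; friction equals the required value.

f ≈ 102 N (up the incline)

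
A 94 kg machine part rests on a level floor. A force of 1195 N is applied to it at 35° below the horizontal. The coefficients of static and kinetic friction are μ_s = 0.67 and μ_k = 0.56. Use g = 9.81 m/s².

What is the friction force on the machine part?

f ≈ 979 N

N = m g + P sin α = 922.1 + 1195×sin 35° = 1608 N.
For equilibrium, f = P cos α = 1195×cos 35° = 978.9 N.
The static-friction limit is μ_s N = 1077 N.
978.9 ≤ 1077 N → static; friction equals the required 979 N.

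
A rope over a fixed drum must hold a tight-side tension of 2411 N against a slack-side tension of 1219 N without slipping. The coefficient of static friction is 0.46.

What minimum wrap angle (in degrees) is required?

T₂/T₁ = e^{μβ} → β = ln(T₂/T₁)/μ.
β = ln(2411/1219)/0.46 = 0.682/0.46 = 1.483 rad.
In degrees: β = 1.483 × 180/π = 84.9°.

β_min ≈ 84.9°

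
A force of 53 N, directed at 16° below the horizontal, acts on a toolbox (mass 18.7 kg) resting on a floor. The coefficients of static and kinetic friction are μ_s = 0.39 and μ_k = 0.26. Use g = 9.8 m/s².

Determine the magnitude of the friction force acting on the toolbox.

f ≈ 50.9 N

Vertical equilibrium gives N = m g + P sin α = 197.9 N.
For equilibrium, f = P cos α = 53×cos 16° = 50.95 N.
μ_s N = 0.39 × 197.9 = 77.17 N.
50.95 ≤ 77.17 N → static; friction equals the required 50.9 N.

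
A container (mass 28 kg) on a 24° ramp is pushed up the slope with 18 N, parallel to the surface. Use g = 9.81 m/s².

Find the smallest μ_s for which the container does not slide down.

N = m g cos θ = 250.9 N.
Friction must make up the shortfall along the incline: f = m g sin θ − P = 111.7 − 18 = 93.72 N.
At the threshold f = μ_s N, so μ_s,min = 93.72/250.9 = 0.373.

μ_s,min ≈ 0.373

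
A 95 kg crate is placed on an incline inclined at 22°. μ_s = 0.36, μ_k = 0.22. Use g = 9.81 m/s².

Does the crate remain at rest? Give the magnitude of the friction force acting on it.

N = m g cos θ = 864 N.
Down-slope weight component: m g sin θ = 349 N.
μ_s N = 311 N.
349 > 311 N, so it slides; kinetic friction f = μ_k N = 0.22×864 = 190 N.

f ≈ 190 N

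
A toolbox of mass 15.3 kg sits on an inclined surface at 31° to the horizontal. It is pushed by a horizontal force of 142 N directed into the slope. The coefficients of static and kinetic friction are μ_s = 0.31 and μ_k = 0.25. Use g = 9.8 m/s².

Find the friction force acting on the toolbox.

Resolve perpendicular to the incline: N = m g cos θ + P sin θ = 15.3×9.8×cos 31° + 142×sin 31° = 201.7 N.
Parallel to the incline: P cos θ − m g sin θ = 121.7 − 77.22 = 44.49 N; the friction needed to balance this is 44.49 N acting down the slope.
Maximum static friction: μ_s N = 0.31 × 201.7 = 62.51 N.
Since 44.49 N is within the 62.51 N limit, the toolbox stays put and friction is exactly 44.5 N.

f ≈ 44.5 N (down the incline)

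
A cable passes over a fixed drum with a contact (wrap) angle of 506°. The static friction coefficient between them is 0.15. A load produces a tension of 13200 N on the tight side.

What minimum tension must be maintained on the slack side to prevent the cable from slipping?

Capstan equation at impending slip: T_tight/T_slack = e^{μβ}.
β = 506° = 8.831 rad; e^{μβ} = e^{0.15×8.831} = 3.761.
T_slack = T_tight / e^{μβ} = 13200 / 3.761 = 3510 N.

T_min ≈ 3510 N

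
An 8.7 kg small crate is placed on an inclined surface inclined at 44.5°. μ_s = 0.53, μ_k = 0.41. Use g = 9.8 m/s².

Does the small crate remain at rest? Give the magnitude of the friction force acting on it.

N = m g cos θ = 60.8 N.
Down-slope weight component: m g sin θ = 59.8 N.
μ_s N = 32.2 N.
59.8 > 32.2 N, so it slides; kinetic friction f = μ_k N = 0.41×60.8 = 24.9 N.

f ≈ 24.9 N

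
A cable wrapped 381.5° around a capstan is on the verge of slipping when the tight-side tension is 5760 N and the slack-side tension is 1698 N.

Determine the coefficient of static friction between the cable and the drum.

T₂/T₁ = e^{μβ} → μ = ln(T₂/T₁)/β.
β = 381.5° = 6.658 rad.
μ = ln(5760/1698)/6.658 = ln(3.392)/6.658 = 0.183.

μ ≈ 0.183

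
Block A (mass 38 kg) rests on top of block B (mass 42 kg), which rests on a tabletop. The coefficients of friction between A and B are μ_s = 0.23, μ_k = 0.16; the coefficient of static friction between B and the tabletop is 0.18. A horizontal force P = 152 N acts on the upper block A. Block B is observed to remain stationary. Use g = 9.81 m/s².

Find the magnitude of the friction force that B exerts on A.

Between the blocks, N₁ = m_A g = 372.8 N.
Maximum static friction on A from B: μ_s N₁ = 0.23×372.8 = 85.74 N.
Since P = 152 N > 85.74 N, A slides on B; the A–B friction is kinetic: f₁ = μ_k N₁ = 0.16×372.8 = 59.6 N.
By Newton's third law B feels 59.6 N forward from A. With B stationary, the floor's static friction on B balances it: f₂ = 59.6 N (well within μ_s(m_A+m_B)g = 141.3 N).

f ≈ 59.6 N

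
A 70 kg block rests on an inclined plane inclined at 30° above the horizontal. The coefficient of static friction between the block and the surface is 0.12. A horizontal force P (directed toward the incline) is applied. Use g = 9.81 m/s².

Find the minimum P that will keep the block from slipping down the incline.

P_min ≈ 294 N

The block tends to slide down (tan θ > μ_s), so at the point of impending slip friction acts up-slope at its limit: f = μ_s N.
Perpendicular to the incline: N = m g cos θ + P sin θ.
Along the incline: P cos θ + μ_s N = m g sin θ, i.e. P cos θ + μ_s (m g cos θ + P sin θ) = m g sin θ.
Solving, P (cos θ + μ_s sin θ) = m g (sin θ − μ_s cos θ), so P = 687×0.3961/0.926 = 294 N.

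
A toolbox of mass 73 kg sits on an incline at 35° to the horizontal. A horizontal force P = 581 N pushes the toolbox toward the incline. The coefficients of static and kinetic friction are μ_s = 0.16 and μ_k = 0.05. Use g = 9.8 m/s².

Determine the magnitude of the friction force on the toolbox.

Normal direction: N = m g cos θ + P sin θ = 919.3 N.
Along the incline, the net driving force (taking up-slope positive) is P cos θ − m g sin θ = 475.9 − 410.3 = 65.59 N, so equilibrium requires friction f = -65.59 N (down-slope).
Maximum static friction: μ_s N = 0.16 × 919.3 = 147.1 N.
Since 65.59 N is within the 147.1 N limit, the toolbox stays put and friction is exactly 65.6 N.

f ≈ 65.6 N (down the incline)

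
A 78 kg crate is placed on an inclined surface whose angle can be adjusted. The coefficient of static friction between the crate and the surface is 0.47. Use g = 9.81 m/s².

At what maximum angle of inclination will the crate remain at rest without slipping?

θ_max ≈ 25.2°

At the slip threshold, m g sin θ = μ_s · m g cos θ, so tan θ = μ_s.
θ_max = arctan(0.47) = 25.2°.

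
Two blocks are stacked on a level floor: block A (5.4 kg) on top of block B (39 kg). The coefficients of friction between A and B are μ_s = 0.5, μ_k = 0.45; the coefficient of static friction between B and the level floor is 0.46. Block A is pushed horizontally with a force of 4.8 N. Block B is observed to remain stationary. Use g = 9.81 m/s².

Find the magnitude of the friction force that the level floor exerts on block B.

Normal force at the A–B interface: N₁ = m_A g = 52.97 N.
Maximum static friction on A from B: μ_s N₁ = 0.5×52.97 = 26.49 N.
P = 4.8 N is within that limit, so A and B move together (both at rest); the A–B friction is simply f₁ = P = 4.8 N.
By Newton's third law B feels 4.8 N forward from A. With B stationary, the floor's static friction on B balances it: f₂ = 4.8 N (well within μ_s(m_A+m_B)g = 200.4 N).

f ≈ 4.8 N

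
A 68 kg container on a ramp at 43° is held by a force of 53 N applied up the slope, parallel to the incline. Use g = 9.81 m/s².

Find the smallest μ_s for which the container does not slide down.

μ_s,min ≈ 0.824

N = m g cos θ = 487.9 N.
Friction must make up the shortfall along the incline: f = m g sin θ − P = 454.9 − 53 = 401.9 N.
At the threshold f = μ_s N, so μ_s,min = 401.9/487.9 = 0.824.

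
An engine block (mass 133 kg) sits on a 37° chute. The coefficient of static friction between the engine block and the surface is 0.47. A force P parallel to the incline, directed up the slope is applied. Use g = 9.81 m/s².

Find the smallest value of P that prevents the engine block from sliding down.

P_min ≈ 295 N

The engine block tends to slide down (tan θ > μ_s), so at the point of impending slip friction acts up-slope at its limit: f = μ_s N.
P is parallel to the surface, so N = m g cos θ = 1040 N.
Along the incline: P + μ_s N = m g sin θ, so P = 785 − 0.47×1040 = 295 N.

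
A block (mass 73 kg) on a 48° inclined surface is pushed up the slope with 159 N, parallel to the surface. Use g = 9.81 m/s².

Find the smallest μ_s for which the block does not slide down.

μ_s,min ≈ 0.779

N = m g cos θ = 479.2 N.
Friction must make up the shortfall along the incline: f = m g sin θ − P = 532.2 − 159 = 373.2 N.
At the threshold f = μ_s N, so μ_s,min = 373.2/479.2 = 0.779.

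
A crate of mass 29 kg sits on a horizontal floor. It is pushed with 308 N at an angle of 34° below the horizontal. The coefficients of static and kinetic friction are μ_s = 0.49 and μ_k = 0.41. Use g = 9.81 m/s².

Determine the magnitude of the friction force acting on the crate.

f ≈ 187 N

N = m g + P sin α = 284.5 + 308×sin 34° = 456.7 N.
For equilibrium, f = P cos α = 308×cos 34° = 255.3 N.
μ_s N = 0.49 × 456.7 = 223.8 N.
255.3 > 223.8 N → the crate slides; f = μ_k N = 0.41×456.7 = 187 N.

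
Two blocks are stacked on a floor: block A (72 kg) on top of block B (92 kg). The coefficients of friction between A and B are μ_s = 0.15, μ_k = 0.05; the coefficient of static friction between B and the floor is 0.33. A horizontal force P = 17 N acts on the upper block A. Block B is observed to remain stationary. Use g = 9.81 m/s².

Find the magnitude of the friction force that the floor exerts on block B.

Between the blocks, N₁ = m_A g = 706.3 N.
So the A–B interface can sustain at most μ_s N₁ = 105.9 N of static friction.
P = 17 N is within that limit, so A and B move together (both at rest); the A–B friction is simply f₁ = P = 17 N.
B experiences an equal 17 N forward from A (third law). B is in equilibrium, so the floor supplies f₂ = 17 N of static friction (limit μ_s(m_A+m_B)g = 530.9 N, not exceeded).

f ≈ 17 N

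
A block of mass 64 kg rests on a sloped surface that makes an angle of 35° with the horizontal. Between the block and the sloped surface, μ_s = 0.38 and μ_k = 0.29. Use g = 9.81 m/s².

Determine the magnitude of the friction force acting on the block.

Perpendicular to the surface, N = m g cos θ = 64·9.81·cos 35° = 514.3 N.
Along the slope the weight component is m g sin θ = 360.1 N; friction must supply exactly this, acting up-slope.
Maximum static friction available: μ_s N = 0.38 × 514.3 = 195.4 N.
|360.1| exceeds 195.4 N, so the block slips down-slope; friction is kinetic, f = μ_k N = 0.29×514.3 = 149 N.

f ≈ 149 N (up the incline)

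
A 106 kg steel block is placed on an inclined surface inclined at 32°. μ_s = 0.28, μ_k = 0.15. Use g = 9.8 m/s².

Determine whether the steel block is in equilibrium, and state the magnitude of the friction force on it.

f ≈ 132 N

N = m g cos θ = 881 N.
Down-slope weight component: m g sin θ = 550 N.
μ_s N = 247 N.
550 > 247 N, so it slides; kinetic friction f = μ_k N = 0.15×881 = 132 N.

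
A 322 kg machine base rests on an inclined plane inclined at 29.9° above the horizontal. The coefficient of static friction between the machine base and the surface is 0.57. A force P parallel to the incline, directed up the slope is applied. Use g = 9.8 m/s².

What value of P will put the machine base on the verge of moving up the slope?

At impending motion up the slope, friction acts down-slope at its limit: f = μ_s N.
P is parallel to the surface, so N = m g cos θ = 2740 N.
Along the incline: P = m g sin θ + μ_s N = 1570 + 0.57×2740 = 3130 N.

P ≈ 3130 N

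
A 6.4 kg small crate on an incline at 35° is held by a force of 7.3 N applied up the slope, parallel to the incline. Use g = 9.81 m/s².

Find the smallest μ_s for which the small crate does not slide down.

N = m g cos θ = 51.43 N.
Friction must make up the shortfall along the incline: f = m g sin θ − P = 36.01 − 7.3 = 28.71 N.
At the threshold f = μ_s N, so μ_s,min = 28.71/51.43 = 0.558.

μ_s,min ≈ 0.558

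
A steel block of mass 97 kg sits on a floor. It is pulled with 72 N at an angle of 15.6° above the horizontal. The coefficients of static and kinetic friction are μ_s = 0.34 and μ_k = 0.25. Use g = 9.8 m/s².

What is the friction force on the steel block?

f ≈ 69.3 N

Vertical equilibrium gives N = m g − P sin α = 931.2 N.
For equilibrium, f = P cos α = 72×cos 15.6° = 69.35 N.
μ_s N = 0.34 × 931.2 = 316.6 N.
69.35 ≤ 316.6 N → static; friction equals the required 69.3 N.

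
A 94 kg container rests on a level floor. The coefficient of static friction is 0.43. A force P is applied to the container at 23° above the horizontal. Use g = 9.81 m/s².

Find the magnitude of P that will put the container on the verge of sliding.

P ≈ 364 N

N = m g − P sin α (the pull lifts the container).
At impending slip, P cos α = μ_s N = μ_s (m g − P sin α).
Solving: P (cos α + μ_s sin α) = μ_s m g → P = 0.43×922/(cos 23° + 0.43 sin 23°) = 397/1.089 = 364 N.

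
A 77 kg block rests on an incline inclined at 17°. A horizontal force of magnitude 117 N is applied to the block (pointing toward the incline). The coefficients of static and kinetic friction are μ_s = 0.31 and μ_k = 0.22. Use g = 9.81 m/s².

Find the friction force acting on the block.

The horizontal push has a component P sin θ into the surface, so N = m g cos θ + P sin θ = 722.4 + 34.21 = 756.6 N.
Along the incline, the net driving force (taking up-slope positive) is P cos θ − m g sin θ = 111.9 − 220.8 = -109 N, so equilibrium requires friction f = 109 N (up-slope).
The limit of static friction is μ_s N = 234.5 N.
Since 109 N is within the 234.5 N limit, the block stays put and friction is exactly 109 N.

f ≈ 109 N (up the incline)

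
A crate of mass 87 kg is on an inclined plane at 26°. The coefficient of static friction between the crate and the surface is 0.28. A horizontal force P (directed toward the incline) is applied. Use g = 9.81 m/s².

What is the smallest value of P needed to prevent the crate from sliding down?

P_min ≈ 156 N

The crate tends to slide down (tan θ > μ_s), so at the point of impending slip friction acts up-slope at its limit: f = μ_s N.
Perpendicular to the incline: N = m g cos θ + P sin θ.
Along the incline: P cos θ + μ_s N = m g sin θ, i.e. P cos θ + μ_s (m g cos θ + P sin θ) = m g sin θ.
Solving, P (cos θ + μ_s sin θ) = m g (sin θ − μ_s cos θ), so P = 853×0.1867/1.022 = 156 N.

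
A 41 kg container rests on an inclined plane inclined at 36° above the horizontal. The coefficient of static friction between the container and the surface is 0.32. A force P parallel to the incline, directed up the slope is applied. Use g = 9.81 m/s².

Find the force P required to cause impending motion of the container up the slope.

P ≈ 341 N

At impending motion up the slope, friction acts down-slope at its limit: f = μ_s N.
P is parallel to the surface, so N = m g cos θ = 325 N.
Along the incline: P = m g sin θ + μ_s N = 236 + 0.32×325 = 341 N.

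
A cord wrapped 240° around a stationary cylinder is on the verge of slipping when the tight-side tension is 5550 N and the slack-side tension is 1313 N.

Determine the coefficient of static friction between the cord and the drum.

μ ≈ 0.344

T₂/T₁ = e^{μβ} → μ = ln(T₂/T₁)/β.
β = 240° = 4.189 rad.
μ = ln(5550/1313)/4.189 = ln(4.227)/4.189 = 0.344.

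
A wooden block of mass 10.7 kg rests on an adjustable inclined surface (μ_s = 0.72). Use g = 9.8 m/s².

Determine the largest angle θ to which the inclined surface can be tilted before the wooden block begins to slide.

At the slip threshold, m g sin θ = μ_s · m g cos θ, so tan θ = μ_s.
θ_max = arctan(0.72) = 35.8°.

θ_max ≈ 35.8°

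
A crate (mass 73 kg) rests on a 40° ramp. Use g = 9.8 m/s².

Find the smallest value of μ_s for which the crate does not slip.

μ_s,min ≈ 0.839

At the slip threshold m g sin θ = μ_s m g cos θ, so μ_s,min = tan θ.
μ_s,min = tan 40° = 0.839.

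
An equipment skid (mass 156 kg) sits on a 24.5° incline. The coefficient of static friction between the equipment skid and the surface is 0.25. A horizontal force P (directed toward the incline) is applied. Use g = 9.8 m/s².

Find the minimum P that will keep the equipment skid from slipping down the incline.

The equipment skid tends to slide down (tan θ > μ_s), so at the point of impending slip friction acts up-slope at its limit: f = μ_s N.
Perpendicular to the incline: N = m g cos θ + P sin θ.
Along the incline: P cos θ + μ_s N = m g sin θ, i.e. P cos θ + μ_s (m g cos θ + P sin θ) = m g sin θ.
Solving, P (cos θ + μ_s sin θ) = m g (sin θ − μ_s cos θ), so P = 1530×0.1872/1.014 = 282 N.

P_min ≈ 282 N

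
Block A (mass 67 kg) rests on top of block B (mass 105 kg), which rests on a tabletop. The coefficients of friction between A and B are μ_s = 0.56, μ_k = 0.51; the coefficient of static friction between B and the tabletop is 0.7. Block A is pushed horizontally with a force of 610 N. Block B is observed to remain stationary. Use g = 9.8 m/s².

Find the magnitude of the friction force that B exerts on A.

Normal force at the A–B interface: N₁ = m_A g = 656.6 N.
Maximum static friction on A from B: μ_s N₁ = 0.56×656.6 = 367.7 N.
Since P = 610 N > 367.7 N, A slides on B; the A–B friction is kinetic: f₁ = μ_k N₁ = 0.51×656.6 = 335 N.
B experiences an equal 335 N forward from A (third law). B is in equilibrium, so the floor supplies f₂ = 335 N of static friction (limit μ_s(m_A+m_B)g = 1180 N, not exceeded).

f ≈ 335 N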